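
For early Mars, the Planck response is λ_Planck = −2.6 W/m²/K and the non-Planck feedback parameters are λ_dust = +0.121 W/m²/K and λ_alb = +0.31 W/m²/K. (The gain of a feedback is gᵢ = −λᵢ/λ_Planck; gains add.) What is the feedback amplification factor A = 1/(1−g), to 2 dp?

Convert to gains: g_dust = 0.121/2.6 = 0.04654; g_alb = 0.31/2.6 = 0.1192.
Total gain g = 0.16574.
A = 1/(1 − 0.16574) = 1.20.

1.20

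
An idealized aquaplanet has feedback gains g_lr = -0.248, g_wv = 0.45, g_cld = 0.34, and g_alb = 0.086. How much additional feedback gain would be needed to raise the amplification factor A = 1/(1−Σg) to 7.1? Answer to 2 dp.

Current total gain = 0.628.
Target gain for A = 7.1: g* = 1 − 1/7.1 = 0.8592.
Additional gain needed = 0.8592 − 0.628 = 0.23.

0.23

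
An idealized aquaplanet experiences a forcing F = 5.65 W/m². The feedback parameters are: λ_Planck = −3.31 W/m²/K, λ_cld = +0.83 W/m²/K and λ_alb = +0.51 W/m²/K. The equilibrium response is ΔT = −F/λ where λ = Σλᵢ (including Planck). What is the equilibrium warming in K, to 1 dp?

Net feedback parameter λ = (−3.31) + (+0.83) + (+0.51) = -1.97 W/m²/K.
ΔT = −F/λ = −5.65/(-1.97) = 2.9 K.

2.9 K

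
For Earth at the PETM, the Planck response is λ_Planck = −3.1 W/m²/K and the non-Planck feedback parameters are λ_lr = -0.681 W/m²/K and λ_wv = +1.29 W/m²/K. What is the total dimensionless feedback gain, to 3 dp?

0.196

Convert to gains: g_lr = -0.681/3.1 = -0.2197; g_wv = 1.29/3.1 = 0.4161.
Total gain g = 0.1964.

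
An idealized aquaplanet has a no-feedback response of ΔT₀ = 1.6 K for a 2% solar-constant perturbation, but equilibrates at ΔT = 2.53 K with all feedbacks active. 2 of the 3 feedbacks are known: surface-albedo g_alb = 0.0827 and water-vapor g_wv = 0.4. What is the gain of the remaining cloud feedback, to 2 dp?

Amplification A = ΔT/ΔT₀ = 2.53/1.6 = 1.581.
Total gain g = 1 − 1/A = 1 − 1/1.581 = 0.3675.
Known gains sum to 0.0827 + 0.4 = 0.4827.
g_cld = 0.3675 − 0.4827 = -0.12.

-0.12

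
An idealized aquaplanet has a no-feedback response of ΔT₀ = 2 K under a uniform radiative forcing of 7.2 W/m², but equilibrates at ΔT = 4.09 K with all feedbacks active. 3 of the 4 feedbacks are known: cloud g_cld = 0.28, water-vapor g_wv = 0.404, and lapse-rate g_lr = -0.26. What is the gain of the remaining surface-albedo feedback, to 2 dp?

0.09

Amplification A = ΔT/ΔT₀ = 4.09/2 = 2.045.
Total gain g = 1 − 1/A = 1 − 1/2.045 = 0.511.
Known gains sum to 0.28 + 0.404 − 0.26 = 0.424.
g_alb = 0.511 − 0.424 = 0.09.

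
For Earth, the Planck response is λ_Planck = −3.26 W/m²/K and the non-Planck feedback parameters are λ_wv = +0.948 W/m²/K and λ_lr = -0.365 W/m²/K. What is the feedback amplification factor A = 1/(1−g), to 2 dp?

Convert to gains: g_wv = 0.948/3.26 = 0.2908; g_lr = -0.365/3.26 = -0.112.
Total gain g = 0.1788.
A = 1/(1 − 0.1788) = 1.22.

1.22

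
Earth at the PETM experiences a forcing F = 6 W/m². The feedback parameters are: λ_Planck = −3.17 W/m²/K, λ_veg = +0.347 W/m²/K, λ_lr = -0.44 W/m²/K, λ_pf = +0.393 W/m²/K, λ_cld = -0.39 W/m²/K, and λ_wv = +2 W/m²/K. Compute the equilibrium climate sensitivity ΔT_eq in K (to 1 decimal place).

4.8 K

Net feedback parameter λ = (−3.17) + (+0.347) + (-0.44) + (+0.393) + (-0.39) + (+2) = -1.26 W/m²/K.
ΔT = −F/λ = −6/(-1.26) = 4.8 K.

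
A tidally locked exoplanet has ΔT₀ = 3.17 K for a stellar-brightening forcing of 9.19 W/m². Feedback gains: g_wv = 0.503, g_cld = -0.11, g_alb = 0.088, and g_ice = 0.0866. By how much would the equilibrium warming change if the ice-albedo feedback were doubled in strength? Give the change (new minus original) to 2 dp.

1.84 K

Original: g = 0.5676, ΔT = 3.17/(1−0.5676) = 7.3312 K.
With doubled ice-albedo: g' = 0.6542, ΔT' = 3.17/(1−0.6542) = 9.1671 K.
Change = 9.1671 − 7.3312 = 1.84 K.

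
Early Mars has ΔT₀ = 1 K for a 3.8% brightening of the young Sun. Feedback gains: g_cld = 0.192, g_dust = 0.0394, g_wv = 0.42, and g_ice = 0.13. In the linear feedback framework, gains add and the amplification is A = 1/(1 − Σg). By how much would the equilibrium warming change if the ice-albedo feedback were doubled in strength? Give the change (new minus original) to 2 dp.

6.71 K

Original: g = 0.7814, ΔT = 1/(1−0.7814) = 4.5746 K.
With doubled ice-albedo: g' = 0.9114, ΔT' = 1/(1−0.9114) = 11.2867 K.
Change = 11.2867 − 4.5746 = 6.71 K.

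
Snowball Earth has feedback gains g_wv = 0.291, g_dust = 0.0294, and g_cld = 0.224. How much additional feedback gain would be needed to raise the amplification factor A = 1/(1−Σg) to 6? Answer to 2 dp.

Current total gain = 0.5444.
Target gain for A = 6: g* = 1 − 1/6 = 0.8333.
Additional gain needed = 0.8333 − 0.5444 = 0.29.

0.29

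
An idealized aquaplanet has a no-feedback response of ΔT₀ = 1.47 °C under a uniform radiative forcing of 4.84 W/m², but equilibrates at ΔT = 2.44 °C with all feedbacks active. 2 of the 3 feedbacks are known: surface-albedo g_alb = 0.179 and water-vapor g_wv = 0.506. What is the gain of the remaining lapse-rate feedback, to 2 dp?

Amplification A = ΔT/ΔT₀ = 2.44/1.47 = 1.66.
Total gain g = 1 − 1/A = 1 − 1/1.66 = 0.3976.
Known gains sum to 0.179 + 0.506 = 0.685.
g_lr = 0.3976 − 0.685 = -0.29.

-0.29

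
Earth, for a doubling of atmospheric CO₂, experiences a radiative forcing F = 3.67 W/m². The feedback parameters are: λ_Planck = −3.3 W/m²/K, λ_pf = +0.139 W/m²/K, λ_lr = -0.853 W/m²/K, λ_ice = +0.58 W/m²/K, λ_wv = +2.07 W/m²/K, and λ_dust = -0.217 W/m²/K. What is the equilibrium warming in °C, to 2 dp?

Net feedback parameter λ = (−3.3) + (+0.139) + (-0.853) + (+0.58) + (+2.07) + (-0.217) = -1.581 W/m²/K.
ΔT = −F/λ = −3.67/(-1.581) = 2.32 °C.

2.32 °C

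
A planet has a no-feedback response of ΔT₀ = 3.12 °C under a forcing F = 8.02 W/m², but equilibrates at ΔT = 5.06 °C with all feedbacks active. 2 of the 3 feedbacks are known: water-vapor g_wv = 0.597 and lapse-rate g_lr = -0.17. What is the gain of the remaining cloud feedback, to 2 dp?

Amplification A = ΔT/ΔT₀ = 5.06/3.12 = 1.622.
Total gain g = 1 − 1/A = 1 − 1/1.622 = 0.3835.
Known gains sum to 0.597 − 0.17 = 0.427.
g_cld = 0.3835 − 0.427 = -0.04.

-0.04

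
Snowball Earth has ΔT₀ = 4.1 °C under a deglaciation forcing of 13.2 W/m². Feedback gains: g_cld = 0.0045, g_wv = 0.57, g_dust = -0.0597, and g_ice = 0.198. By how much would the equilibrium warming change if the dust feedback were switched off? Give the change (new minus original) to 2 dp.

Original: g = 0.7128, ΔT = 4.1/(1−0.7128) = 14.2758 °C.
Without dust: g' = 0.7725, ΔT' = 4.1/(1−0.7725) = 18.0220 °C.
Change = 18.0220 − 14.2758 = 3.75 °C.

3.75 °C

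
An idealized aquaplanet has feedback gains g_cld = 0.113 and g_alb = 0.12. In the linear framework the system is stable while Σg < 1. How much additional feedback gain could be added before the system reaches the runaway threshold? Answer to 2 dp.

0.77

Current total gain = 0.113 + 0.12 = 0.233.
Margin to runaway = 1 − 0.233 = 0.77.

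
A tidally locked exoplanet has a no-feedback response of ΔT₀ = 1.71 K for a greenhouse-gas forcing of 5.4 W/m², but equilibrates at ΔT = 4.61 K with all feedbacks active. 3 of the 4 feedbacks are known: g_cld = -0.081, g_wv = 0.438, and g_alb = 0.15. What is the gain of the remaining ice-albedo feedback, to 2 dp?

Amplification A = ΔT/ΔT₀ = 4.61/1.71 = 2.696.
Total gain g = 1 − 1/A = 1 − 1/2.696 = 0.6291.
Known gains sum to -0.081 + 0.438 + 0.15 = 0.507.
g_ice = 0.6291 − 0.507 = 0.12.

0.12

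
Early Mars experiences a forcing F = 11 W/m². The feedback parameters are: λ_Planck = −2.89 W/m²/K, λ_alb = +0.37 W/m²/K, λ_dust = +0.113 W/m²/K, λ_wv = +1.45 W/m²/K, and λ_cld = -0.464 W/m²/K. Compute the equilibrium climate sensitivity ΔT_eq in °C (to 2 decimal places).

Net feedback parameter λ = (−2.89) + (+0.37) + (+0.113) + (+1.45) + (-0.464) = -1.421 W/m²/K.
ΔT = −F/λ = −11/(-1.421) = 7.74 °C.

7.74 °C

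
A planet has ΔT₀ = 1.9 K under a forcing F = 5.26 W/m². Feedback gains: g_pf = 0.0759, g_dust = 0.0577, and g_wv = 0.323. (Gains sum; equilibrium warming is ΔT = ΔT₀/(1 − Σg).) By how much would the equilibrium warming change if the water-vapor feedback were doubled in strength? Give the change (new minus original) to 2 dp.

Original: g = 0.4566, ΔT = 1.9/(1−0.4566) = 3.4965 K.
With doubled water-vapor: g' = 0.7796, ΔT' = 1.9/(1−0.7796) = 8.6207 K.
Change = 8.6207 − 3.4965 = 5.12 K.

5.12 K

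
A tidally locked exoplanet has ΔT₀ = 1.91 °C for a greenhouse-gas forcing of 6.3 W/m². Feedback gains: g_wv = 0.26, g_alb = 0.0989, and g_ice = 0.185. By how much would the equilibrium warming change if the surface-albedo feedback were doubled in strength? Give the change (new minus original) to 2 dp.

Original: g = 0.5439, ΔT = 1.91/(1−0.5439) = 4.1877 °C.
With doubled surface-albedo: g' = 0.6428, ΔT' = 1.91/(1−0.6428) = 5.3471 °C.
Change = 5.3471 − 4.1877 = 1.16 °C.

1.16 °C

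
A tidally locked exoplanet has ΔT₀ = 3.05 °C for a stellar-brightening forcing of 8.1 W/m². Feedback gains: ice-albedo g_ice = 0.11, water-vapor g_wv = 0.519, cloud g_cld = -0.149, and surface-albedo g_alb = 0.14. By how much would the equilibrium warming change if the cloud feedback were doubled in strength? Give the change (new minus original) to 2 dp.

-2.26 °C

Original: g = 0.62, ΔT = 3.05/(1−0.62) = 8.0263 °C.
With doubled cloud: g' = 0.471, ΔT' = 3.05/(1−0.471) = 5.7656 °C.
Change = 5.7656 − 8.0263 = -2.26 °C.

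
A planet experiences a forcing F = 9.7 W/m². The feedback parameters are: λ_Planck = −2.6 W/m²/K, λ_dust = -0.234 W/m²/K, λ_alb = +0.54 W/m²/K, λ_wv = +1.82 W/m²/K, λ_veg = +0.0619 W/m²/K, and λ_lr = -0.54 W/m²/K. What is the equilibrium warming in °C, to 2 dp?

10.19 °C

Net feedback parameter λ = (−2.6) + (-0.234) + (+0.54) + (+1.82) + (+0.0619) + (-0.54) = -0.9521 W/m²/K.
ΔT = −F/λ = −9.7/(-0.9521) = 10.19 °C.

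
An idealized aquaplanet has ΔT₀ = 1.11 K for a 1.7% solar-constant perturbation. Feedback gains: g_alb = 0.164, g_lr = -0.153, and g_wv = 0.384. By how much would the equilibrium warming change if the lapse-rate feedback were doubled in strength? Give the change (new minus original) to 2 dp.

Original: g = 0.395, ΔT = 1.11/(1−0.395) = 1.8347 K.
With doubled lapse-rate: g' = 0.242, ΔT' = 1.11/(1−0.242) = 1.4644 K.
Change = 1.4644 − 1.8347 = -0.37 K.

-0.37 K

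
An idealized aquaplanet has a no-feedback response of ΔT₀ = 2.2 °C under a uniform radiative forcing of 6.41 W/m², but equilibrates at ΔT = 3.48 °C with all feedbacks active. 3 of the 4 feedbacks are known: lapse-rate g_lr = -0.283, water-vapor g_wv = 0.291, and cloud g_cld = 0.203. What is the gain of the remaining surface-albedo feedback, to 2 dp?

0.16

Amplification A = ΔT/ΔT₀ = 3.48/2.2 = 1.582.
Total gain g = 1 − 1/A = 1 − 1/1.582 = 0.3679.
Known gains sum to -0.283 + 0.291 + 0.203 = 0.211.
g_alb = 0.3679 − 0.211 = 0.16.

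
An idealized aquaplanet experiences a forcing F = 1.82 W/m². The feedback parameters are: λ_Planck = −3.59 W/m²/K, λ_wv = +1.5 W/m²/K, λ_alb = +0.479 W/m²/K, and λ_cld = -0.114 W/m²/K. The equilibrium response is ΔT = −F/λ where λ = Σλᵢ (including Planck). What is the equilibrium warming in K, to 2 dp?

Net feedback parameter λ = (−3.59) + (+1.5) + (+0.479) + (-0.114) = -1.725 W/m²/K.
ΔT = −F/λ = −1.82/(-1.725) = 1.06 K.

1.06 K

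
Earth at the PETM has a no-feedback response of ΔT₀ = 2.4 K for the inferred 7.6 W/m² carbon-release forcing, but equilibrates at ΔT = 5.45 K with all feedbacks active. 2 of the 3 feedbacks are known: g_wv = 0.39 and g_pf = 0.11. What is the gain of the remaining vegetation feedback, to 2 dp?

Amplification A = ΔT/ΔT₀ = 5.45/2.4 = 2.271.
Total gain g = 1 − 1/A = 1 − 1/2.271 = 0.5597.
Known gains sum to 0.39 + 0.11 = 0.5.
g_veg = 0.5597 − 0.5 = 0.06.

0.06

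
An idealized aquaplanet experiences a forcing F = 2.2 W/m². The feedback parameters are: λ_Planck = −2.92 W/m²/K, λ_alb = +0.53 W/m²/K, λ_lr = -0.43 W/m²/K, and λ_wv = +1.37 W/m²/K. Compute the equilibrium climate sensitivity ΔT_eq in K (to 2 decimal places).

1.52 K

Net feedback parameter λ = (−2.92) + (+0.53) + (-0.43) + (+1.37) = -1.45 W/m²/K.
ΔT = −F/λ = −2.2/(-1.45) = 1.52 K.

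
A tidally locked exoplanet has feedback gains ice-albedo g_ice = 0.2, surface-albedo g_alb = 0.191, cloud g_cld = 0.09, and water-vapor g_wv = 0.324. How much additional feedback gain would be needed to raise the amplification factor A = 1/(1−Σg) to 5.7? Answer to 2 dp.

Current total gain = 0.805.
Target gain for A = 5.7: g* = 1 − 1/5.7 = 0.8246.
Additional gain needed = 0.8246 − 0.805 = 0.02.

0.02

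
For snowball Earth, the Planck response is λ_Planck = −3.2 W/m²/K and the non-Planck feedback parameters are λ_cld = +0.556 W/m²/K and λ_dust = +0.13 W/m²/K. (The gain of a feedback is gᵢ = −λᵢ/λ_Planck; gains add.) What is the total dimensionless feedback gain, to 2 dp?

Convert to gains: g_cld = 0.556/3.2 = 0.1738; g_dust = 0.13/3.2 = 0.04063.
Total gain g = 0.21443.

0.21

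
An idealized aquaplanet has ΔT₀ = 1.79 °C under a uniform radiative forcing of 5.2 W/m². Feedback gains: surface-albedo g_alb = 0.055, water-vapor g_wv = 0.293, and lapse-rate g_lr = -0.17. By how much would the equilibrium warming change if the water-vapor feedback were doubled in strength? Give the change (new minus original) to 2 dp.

Original: g = 0.178, ΔT = 1.79/(1−0.178) = 2.1776 °C.
With doubled water-vapor: g' = 0.471, ΔT' = 1.79/(1−0.471) = 3.3837 °C.
Change = 3.3837 − 2.1776 = 1.21 °C.

1.21 °C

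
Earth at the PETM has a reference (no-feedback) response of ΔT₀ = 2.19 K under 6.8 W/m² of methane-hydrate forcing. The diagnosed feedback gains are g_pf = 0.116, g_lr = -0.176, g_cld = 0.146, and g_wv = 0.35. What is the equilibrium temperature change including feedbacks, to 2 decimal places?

Total gain g = 0.116 − 0.176 + 0.146 + 0.35 = 0.436.
Amplification A = 1/(1 − 0.436) = 1.773.
ΔT = 2.19 × 1.773 = 3.88 K.

3.88 K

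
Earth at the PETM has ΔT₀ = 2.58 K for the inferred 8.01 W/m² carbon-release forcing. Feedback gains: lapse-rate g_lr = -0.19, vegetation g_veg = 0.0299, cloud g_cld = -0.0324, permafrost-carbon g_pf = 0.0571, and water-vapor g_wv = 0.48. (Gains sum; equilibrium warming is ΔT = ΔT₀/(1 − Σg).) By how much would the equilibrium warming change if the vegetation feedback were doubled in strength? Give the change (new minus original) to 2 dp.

Original: g = 0.3446, ΔT = 2.58/(1−0.3446) = 3.9365 K.
With doubled vegetation: g' = 0.3745, ΔT' = 2.58/(1−0.3745) = 4.1247 K.
Change = 4.1247 − 3.9365 = 0.19 K.

0.19 K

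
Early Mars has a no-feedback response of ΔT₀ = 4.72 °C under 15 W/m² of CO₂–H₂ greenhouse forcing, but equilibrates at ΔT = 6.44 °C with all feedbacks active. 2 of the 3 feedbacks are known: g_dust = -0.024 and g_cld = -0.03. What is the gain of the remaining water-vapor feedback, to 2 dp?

0.32

Amplification A = ΔT/ΔT₀ = 6.44/4.72 = 1.364.
Total gain g = 1 − 1/A = 1 − 1/1.364 = 0.2669.
Known gains sum to -0.024 − 0.03 = -0.054.
g_wv = 0.2669 + 0.054 = 0.32.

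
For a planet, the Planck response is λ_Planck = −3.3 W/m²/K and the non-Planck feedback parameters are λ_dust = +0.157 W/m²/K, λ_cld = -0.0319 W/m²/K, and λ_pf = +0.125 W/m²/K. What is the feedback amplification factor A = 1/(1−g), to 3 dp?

1.082

Convert to gains: g_dust = 0.157/3.3 = 0.04758; g_cld = -0.0319/3.3 = -0.009667; g_pf = 0.125/3.3 = 0.03788.
Total gain g = 0.075793.
A = 1/(1 − 0.075793) = 1.082.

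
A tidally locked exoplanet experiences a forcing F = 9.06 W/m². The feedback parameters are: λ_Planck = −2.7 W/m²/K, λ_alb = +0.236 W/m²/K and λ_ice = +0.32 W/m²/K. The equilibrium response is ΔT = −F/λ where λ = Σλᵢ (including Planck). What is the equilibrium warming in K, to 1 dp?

Net feedback parameter λ = (−2.7) + (+0.236) + (+0.32) = -2.144 W/m²/K.
ΔT = −F/λ = −9.06/(-2.144) = 4.2 K.

4.2 K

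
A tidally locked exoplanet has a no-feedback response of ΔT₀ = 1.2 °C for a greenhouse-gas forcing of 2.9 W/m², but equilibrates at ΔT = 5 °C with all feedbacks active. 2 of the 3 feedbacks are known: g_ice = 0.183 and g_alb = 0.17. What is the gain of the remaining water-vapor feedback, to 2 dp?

Amplification A = ΔT/ΔT₀ = 5/1.2 = 4.167.
Total gain g = 1 − 1/A = 1 − 1/4.167 = 0.76.
Known gains sum to 0.183 + 0.17 = 0.353.
g_wv = 0.76 − 0.353 = 0.41.

0.41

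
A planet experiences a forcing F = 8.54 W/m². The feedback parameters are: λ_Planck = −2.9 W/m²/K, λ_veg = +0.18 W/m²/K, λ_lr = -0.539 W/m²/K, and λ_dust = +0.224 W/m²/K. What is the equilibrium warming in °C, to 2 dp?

Net feedback parameter λ = (−2.9) + (+0.18) + (-0.539) + (+0.224) = -3.035 W/m²/K.
ΔT = −F/λ = −8.54/(-3.035) = 2.81 °C.

2.81 °C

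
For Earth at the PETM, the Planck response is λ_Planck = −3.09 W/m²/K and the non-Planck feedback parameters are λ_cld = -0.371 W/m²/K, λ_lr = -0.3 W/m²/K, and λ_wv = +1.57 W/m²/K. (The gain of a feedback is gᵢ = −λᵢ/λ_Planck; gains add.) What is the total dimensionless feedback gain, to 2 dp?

Convert to gains: g_cld = -0.371/3.09 = -0.1201; g_lr = -0.3/3.09 = -0.09709; g_wv = 1.57/3.09 = 0.5081.
Total gain g = 0.29091.

0.29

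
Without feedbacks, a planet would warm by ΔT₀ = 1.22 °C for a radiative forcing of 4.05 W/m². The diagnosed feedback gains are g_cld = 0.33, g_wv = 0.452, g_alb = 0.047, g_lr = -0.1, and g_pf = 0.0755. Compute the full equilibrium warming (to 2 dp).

Total gain g = 0.33 + 0.452 + 0.047 − 0.1 + 0.0755 = 0.8045.
Amplification A = 1/(1 − 0.8045) = 5.115.
ΔT = 1.22 × 5.115 = 6.24 °C.

6.24 °C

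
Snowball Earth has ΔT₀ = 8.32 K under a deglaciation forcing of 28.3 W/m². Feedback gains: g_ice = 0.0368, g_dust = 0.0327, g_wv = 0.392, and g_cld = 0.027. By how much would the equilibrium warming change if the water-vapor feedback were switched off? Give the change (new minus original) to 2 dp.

Original: g = 0.4885, ΔT = 8.32/(1−0.4885) = 16.2659 K.
Without water-vapor: g' = 0.0965, ΔT' = 8.32/(1−0.0965) = 9.2086 K.
Change = 9.2086 − 16.2659 = -7.06 K.

-7.06 K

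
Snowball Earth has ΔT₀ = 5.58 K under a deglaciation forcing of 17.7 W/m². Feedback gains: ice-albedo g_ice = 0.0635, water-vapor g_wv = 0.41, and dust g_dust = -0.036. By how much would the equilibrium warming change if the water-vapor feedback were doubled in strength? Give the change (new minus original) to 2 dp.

Original: g = 0.4375, ΔT = 5.58/(1−0.4375) = 9.9200 K.
With doubled water-vapor: g' = 0.8475, ΔT' = 5.58/(1−0.8475) = 36.5902 K.
Change = 36.5902 − 9.9200 = 26.67 K.

26.67 K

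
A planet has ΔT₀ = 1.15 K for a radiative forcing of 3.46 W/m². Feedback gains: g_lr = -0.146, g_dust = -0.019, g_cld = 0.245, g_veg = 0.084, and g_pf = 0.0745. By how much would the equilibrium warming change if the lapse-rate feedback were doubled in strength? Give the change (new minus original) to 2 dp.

Original: g = 0.2385, ΔT = 1.15/(1−0.2385) = 1.5102 K.
With doubled lapse-rate: g' = 0.0925, ΔT' = 1.15/(1−0.0925) = 1.2672 K.
Change = 1.2672 − 1.5102 = -0.24 K.

-0.24 K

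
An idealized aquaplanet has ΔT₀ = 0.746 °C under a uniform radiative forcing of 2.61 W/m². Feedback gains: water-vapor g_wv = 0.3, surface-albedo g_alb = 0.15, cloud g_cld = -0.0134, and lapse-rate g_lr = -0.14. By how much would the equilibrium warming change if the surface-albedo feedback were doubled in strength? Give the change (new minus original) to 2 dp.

Original: g = 0.2966, ΔT = 0.746/(1−0.2966) = 1.0606 °C.
With doubled surface-albedo: g' = 0.4466, ΔT' = 0.746/(1−0.4466) = 1.3480 °C.
Change = 1.3480 − 1.0606 = 0.29 °C.

0.29 °C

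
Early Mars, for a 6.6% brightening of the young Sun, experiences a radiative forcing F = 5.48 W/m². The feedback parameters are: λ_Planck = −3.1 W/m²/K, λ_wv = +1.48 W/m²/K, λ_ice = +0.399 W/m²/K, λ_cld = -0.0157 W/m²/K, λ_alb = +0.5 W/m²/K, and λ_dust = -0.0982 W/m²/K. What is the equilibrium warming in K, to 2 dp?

Net feedback parameter λ = (−3.1) + (+1.48) + (+0.399) + (-0.0157) + (+0.5) + (-0.0982) = -0.8349 W/m²/K.
ΔT = −F/λ = −5.48/(-0.8349) = 6.56 K.

6.56 K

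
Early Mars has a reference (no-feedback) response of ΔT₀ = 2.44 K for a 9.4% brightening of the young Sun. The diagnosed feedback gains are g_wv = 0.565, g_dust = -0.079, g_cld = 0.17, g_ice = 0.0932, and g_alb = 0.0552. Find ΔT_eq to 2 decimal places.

12.47 K

Total gain g = 0.565 − 0.079 + 0.17 + 0.0932 + 0.0552 = 0.8044.
Amplification A = 1/(1 − 0.8044) = 5.112.
ΔT = 2.44 × 5.112 = 12.47 K.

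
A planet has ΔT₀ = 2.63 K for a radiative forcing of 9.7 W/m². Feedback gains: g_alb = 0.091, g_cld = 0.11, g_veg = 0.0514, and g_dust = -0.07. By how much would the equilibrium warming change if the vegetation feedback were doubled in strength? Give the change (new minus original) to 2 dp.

Original: g = 0.1824, ΔT = 2.63/(1−0.1824) = 3.2167 K.
With doubled vegetation: g' = 0.2338, ΔT' = 2.63/(1−0.2338) = 3.4325 K.
Change = 3.4325 − 3.2167 = 0.22 K.

0.22 K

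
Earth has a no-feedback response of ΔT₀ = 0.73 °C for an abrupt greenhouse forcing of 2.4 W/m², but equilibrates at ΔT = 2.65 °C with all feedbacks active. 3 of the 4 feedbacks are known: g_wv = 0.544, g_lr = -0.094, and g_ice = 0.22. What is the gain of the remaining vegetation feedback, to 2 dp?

Amplification A = ΔT/ΔT₀ = 2.65/0.73 = 3.63.
Total gain g = 1 − 1/A = 1 − 1/3.63 = 0.7245.
Known gains sum to 0.544 − 0.094 + 0.22 = 0.67.
g_veg = 0.7245 − 0.67 = 0.05.

0.05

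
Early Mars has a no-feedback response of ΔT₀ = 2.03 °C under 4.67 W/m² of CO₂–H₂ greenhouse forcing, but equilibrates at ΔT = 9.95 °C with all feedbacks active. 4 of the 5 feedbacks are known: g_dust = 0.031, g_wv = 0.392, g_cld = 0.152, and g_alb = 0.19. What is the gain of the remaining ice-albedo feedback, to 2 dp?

Amplification A = ΔT/ΔT₀ = 9.95/2.03 = 4.901.
Total gain g = 1 − 1/A = 1 − 1/4.901 = 0.796.
Known gains sum to 0.031 + 0.392 + 0.152 + 0.19 = 0.765.
g_ice = 0.796 − 0.765 = 0.03.

0.03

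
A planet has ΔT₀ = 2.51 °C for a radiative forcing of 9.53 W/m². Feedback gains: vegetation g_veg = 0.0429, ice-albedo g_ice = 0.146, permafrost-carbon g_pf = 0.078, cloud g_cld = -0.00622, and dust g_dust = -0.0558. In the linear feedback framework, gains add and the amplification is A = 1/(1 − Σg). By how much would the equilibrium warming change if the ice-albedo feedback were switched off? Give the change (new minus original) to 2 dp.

Original: g = 0.20488, ΔT = 2.51/(1−0.20488) = 3.1568 °C.
Without ice-albedo: g' = 0.05888, ΔT' = 2.51/(1−0.05888) = 2.6670 °C.
Change = 2.6670 − 3.1568 = -0.49 °C.

-0.49 °C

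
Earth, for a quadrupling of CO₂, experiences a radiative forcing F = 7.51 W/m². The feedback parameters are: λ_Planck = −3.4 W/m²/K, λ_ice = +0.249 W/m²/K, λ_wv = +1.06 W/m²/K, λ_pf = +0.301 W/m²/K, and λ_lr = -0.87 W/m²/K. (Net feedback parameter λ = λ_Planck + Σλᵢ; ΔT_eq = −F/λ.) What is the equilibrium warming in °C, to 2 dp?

2.82 °C

Net feedback parameter λ = (−3.4) + (+0.249) + (+1.06) + (+0.301) + (-0.87) = -2.66 W/m²/K.
ΔT = −F/λ = −7.51/(-2.66) = 2.82 °C.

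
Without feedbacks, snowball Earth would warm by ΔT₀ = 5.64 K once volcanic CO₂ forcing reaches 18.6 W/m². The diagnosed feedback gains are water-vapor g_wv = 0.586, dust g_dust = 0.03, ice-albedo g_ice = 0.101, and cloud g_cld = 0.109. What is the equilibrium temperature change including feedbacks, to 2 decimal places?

Total gain g = 0.586 + 0.03 + 0.101 + 0.109 = 0.826.
Amplification A = 1/(1 − 0.826) = 5.747.
ΔT = 5.64 × 5.747 = 32.41 K.

32.41 K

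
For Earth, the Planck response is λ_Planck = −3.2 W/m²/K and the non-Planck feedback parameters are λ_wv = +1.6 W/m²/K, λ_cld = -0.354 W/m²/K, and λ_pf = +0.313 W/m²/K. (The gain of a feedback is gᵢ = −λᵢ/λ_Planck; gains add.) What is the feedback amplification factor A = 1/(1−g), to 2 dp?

1.95

Convert to gains: g_wv = 1.6/3.2 = 0.5; g_cld = -0.354/3.2 = -0.1106; g_pf = 0.313/3.2 = 0.09781.
Total gain g = 0.48721.
A = 1/(1 − 0.48721) = 1.95.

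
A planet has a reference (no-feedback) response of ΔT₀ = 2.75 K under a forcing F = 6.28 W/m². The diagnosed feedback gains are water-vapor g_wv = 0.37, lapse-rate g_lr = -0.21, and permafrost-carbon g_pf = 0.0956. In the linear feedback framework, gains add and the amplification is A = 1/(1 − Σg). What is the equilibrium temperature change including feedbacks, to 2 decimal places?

Total gain g = 0.37 − 0.21 + 0.0956 = 0.2556.
Amplification A = 1/(1 − 0.2556) = 1.343.
ΔT = 2.75 × 1.343 = 3.69 K.

3.69 K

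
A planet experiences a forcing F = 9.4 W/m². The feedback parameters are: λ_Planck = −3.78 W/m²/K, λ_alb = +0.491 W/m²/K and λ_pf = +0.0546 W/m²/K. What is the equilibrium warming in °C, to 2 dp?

2.91 °C

Net feedback parameter λ = (−3.78) + (+0.491) + (+0.0546) = -3.2344 W/m²/K.
ΔT = −F/λ = −9.4/(-3.2344) = 2.91 °C.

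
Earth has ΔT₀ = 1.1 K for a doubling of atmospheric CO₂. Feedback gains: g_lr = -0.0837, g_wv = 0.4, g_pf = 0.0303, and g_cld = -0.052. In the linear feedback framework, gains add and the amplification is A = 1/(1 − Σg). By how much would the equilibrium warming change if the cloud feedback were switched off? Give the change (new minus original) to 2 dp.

Original: g = 0.2946, ΔT = 1.1/(1−0.2946) = 1.5594 K.
Without cloud: g' = 0.3466, ΔT' = 1.1/(1−0.3466) = 1.6835 K.
Change = 1.6835 − 1.5594 = 0.12 K.

0.12 K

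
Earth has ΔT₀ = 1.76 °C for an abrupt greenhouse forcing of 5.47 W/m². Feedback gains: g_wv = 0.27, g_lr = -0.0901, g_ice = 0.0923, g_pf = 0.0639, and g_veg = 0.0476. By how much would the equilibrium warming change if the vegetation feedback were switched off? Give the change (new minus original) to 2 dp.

Original: g = 0.3837, ΔT = 1.76/(1−0.3837) = 2.8558 °C.
Without vegetation: g' = 0.3361, ΔT' = 1.76/(1−0.3361) = 2.6510 °C.
Change = 2.6510 − 2.8558 = -0.20 °C.

-0.20 °C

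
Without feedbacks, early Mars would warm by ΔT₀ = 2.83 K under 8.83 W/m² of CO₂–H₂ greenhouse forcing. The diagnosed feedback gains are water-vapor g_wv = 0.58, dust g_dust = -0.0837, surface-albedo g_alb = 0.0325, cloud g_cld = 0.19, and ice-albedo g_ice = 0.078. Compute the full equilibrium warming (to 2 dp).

Total gain g = 0.58 − 0.0837 + 0.0325 + 0.19 + 0.078 = 0.7968.
Amplification A = 1/(1 − 0.7968) = 4.921.
ΔT = 2.83 × 4.921 = 13.93 K.

13.93 K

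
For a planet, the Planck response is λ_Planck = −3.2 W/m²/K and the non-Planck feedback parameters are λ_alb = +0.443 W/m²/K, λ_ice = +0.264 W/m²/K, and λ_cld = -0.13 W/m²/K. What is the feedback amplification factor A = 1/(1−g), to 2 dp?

Convert to gains: g_alb = 0.443/3.2 = 0.1384; g_ice = 0.264/3.2 = 0.0825; g_cld = -0.13/3.2 = -0.04063.
Total gain g = 0.18027.
A = 1/(1 − 0.18027) = 1.22.

1.22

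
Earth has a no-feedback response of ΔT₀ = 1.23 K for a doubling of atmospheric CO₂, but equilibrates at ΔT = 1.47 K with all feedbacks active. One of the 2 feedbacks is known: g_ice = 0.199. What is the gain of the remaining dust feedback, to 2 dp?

Amplification A = ΔT/ΔT₀ = 1.47/1.23 = 1.195.
Total gain g = 1 − 1/A = 1 − 1/1.195 = 0.1632.
The known gain is 0.199.
g_dust = 0.1632 − 0.199 = -0.04.

-0.04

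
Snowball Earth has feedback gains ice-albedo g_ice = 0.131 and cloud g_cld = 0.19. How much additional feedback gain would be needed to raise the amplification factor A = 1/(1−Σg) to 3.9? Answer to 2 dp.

0.42

Current total gain = 0.321.
Target gain for A = 3.9: g* = 1 − 1/3.9 = 0.7436.
Additional gain needed = 0.7436 − 0.321 = 0.42.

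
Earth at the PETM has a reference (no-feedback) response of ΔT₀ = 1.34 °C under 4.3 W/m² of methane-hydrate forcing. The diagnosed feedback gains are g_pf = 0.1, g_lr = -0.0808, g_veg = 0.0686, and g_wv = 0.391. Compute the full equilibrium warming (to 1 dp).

Total gain g = 0.1 − 0.0808 + 0.0686 + 0.391 = 0.4788.
Amplification A = 1/(1 − 0.4788) = 1.919.
ΔT = 1.34 × 1.919 = 2.6 °C.

2.6 °C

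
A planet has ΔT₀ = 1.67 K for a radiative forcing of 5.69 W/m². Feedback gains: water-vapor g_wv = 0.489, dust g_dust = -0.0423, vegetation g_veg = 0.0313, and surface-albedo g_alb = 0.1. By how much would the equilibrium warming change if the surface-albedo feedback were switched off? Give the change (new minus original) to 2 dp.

Original: g = 0.578, ΔT = 1.67/(1−0.578) = 3.9573 K.
Without surface-albedo: g' = 0.478, ΔT' = 1.67/(1−0.478) = 3.1992 K.
Change = 3.1992 − 3.9573 = -0.76 K.

-0.76 K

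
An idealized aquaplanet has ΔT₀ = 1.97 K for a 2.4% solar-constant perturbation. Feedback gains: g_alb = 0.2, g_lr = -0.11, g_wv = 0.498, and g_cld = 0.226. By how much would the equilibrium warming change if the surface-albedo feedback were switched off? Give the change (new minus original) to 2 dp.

-5.49 K

Original: g = 0.814, ΔT = 1.97/(1−0.814) = 10.5914 K.
Without surface-albedo: g' = 0.614, ΔT' = 1.97/(1−0.614) = 5.1036 K.
Change = 5.1036 − 10.5914 = -5.49 K.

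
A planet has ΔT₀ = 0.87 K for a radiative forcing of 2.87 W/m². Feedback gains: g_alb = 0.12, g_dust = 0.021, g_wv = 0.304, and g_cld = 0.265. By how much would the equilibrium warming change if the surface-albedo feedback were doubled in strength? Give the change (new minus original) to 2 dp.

2.12 K

Original: g = 0.71, ΔT = 0.87/(1−0.71) = 3.0000 K.
With doubled surface-albedo: g' = 0.83, ΔT' = 0.87/(1−0.83) = 5.1176 K.
Change = 5.1176 − 3.0000 = 2.12 K.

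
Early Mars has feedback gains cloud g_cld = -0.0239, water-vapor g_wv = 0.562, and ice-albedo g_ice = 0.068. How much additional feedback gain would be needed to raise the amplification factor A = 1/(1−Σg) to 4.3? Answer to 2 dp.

Current total gain = 0.6061.
Target gain for A = 4.3: g* = 1 − 1/4.3 = 0.7674.
Additional gain needed = 0.7674 − 0.6061 = 0.16.

0.16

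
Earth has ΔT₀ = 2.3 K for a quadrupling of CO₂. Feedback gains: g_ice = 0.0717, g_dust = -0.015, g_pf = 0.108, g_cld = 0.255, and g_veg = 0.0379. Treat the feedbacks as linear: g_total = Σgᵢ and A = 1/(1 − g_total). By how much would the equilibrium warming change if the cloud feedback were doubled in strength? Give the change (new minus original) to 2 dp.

3.76 K

Original: g = 0.4576, ΔT = 2.3/(1−0.4576) = 4.2404 K.
With doubled cloud: g' = 0.7126, ΔT' = 2.3/(1−0.7126) = 8.0028 K.
Change = 8.0028 − 4.2404 = 3.76 K.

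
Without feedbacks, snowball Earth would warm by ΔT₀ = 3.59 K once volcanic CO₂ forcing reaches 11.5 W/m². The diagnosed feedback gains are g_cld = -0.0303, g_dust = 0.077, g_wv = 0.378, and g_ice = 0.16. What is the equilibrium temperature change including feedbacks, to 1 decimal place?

Total gain g = -0.0303 + 0.077 + 0.378 + 0.16 = 0.5847.
Amplification A = 1/(1 − 0.5847) = 2.408.
ΔT = 3.59 × 2.408 = 8.6 K.

8.6 K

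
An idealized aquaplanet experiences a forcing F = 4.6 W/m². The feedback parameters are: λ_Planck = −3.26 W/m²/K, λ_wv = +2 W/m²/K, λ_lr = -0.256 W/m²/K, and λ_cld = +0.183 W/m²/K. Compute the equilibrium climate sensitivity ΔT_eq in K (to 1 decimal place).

Net feedback parameter λ = (−3.26) + (+2) + (-0.256) + (+0.183) = -1.333 W/m²/K.
ΔT = −F/λ = −4.6/(-1.333) = 3.5 K.

3.5 K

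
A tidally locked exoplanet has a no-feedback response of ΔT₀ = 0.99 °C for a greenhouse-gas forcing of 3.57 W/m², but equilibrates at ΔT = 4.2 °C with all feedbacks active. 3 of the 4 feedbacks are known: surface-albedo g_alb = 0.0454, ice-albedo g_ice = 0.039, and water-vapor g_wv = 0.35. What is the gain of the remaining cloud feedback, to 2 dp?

0.33

Amplification A = ΔT/ΔT₀ = 4.2/0.99 = 4.242.
Total gain g = 1 − 1/A = 1 − 1/4.242 = 0.7643.
Known gains sum to 0.0454 + 0.039 + 0.35 = 0.4344.
g_cld = 0.7643 − 0.4344 = 0.33.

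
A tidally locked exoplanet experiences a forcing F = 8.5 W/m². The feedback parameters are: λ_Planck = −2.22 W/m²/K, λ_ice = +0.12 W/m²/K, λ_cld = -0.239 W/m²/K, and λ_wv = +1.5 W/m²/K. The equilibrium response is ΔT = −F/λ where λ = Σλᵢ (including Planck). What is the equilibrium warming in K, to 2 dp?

10.13 K

Net feedback parameter λ = (−2.22) + (+0.12) + (-0.239) + (+1.5) = -0.839 W/m²/K.
ΔT = −F/λ = −8.5/(-0.839) = 10.13 K.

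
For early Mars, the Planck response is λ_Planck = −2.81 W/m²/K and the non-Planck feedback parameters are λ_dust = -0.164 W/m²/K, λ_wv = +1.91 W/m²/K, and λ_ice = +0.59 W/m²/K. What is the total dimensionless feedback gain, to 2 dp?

Convert to gains: g_dust = -0.164/2.81 = -0.05836; g_wv = 1.91/2.81 = 0.6797; g_ice = 0.59/2.81 = 0.21.
Total gain g = 0.83134.

0.83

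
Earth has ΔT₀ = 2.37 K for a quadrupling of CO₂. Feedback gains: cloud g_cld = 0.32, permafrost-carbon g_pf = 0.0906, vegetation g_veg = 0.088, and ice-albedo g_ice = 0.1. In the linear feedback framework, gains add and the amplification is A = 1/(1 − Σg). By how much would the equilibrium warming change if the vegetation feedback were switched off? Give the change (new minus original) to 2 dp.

-1.06 K

Original: g = 0.5986, ΔT = 2.37/(1−0.5986) = 5.9043 K.
Without vegetation: g' = 0.5106, ΔT' = 2.37/(1−0.5106) = 4.8427 K.
Change = 4.8427 − 5.9043 = -1.06 K.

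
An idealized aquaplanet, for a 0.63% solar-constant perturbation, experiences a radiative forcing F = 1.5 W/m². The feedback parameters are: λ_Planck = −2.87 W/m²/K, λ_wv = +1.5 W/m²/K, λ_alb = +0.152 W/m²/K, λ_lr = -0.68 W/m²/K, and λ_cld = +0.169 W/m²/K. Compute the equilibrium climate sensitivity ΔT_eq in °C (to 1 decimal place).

Net feedback parameter λ = (−2.87) + (+1.5) + (+0.152) + (-0.68) + (+0.169) = -1.729 W/m²/K.
ΔT = −F/λ = −1.5/(-1.729) = 0.9 °C.

0.9 °C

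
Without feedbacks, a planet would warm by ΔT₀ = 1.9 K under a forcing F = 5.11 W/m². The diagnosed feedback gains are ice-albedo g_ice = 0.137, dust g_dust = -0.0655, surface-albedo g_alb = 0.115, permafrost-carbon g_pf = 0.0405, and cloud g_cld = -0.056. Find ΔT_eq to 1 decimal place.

Total gain g = 0.137 − 0.0655 + 0.115 + 0.0405 − 0.056 = 0.171.
Amplification A = 1/(1 − 0.171) = 1.206.
ΔT = 1.9 × 1.206 = 2.3 K.

2.3 K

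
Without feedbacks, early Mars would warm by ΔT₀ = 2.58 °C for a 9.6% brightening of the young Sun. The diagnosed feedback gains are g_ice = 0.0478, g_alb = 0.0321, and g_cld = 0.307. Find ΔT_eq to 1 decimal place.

4.2 °C

Total gain g = 0.0478 + 0.0321 + 0.307 = 0.3869.
Amplification A = 1/(1 − 0.3869) = 1.631.
ΔT = 2.58 × 1.631 = 4.2 °C.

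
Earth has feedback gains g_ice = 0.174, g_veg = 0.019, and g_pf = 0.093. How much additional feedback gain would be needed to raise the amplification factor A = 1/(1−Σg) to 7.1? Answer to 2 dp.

Current total gain = 0.286.
Target gain for A = 7.1: g* = 1 − 1/7.1 = 0.8592.
Additional gain needed = 0.8592 − 0.286 = 0.57.

0.57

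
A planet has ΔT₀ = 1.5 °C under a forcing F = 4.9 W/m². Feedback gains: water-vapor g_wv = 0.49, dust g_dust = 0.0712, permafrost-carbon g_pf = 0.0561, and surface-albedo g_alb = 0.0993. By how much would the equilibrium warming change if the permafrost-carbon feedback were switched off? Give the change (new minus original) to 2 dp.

-0.87 °C

Original: g = 0.7166, ΔT = 1.5/(1−0.7166) = 5.2929 °C.
Without permafrost-carbon: g' = 0.6605, ΔT' = 1.5/(1−0.6605) = 4.4183 °C.
Change = 4.4183 − 5.2929 = -0.87 °C.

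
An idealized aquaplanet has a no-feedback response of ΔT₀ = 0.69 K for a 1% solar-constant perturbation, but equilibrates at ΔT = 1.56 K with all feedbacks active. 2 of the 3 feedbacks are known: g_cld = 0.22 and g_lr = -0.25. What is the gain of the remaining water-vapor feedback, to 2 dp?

0.59

Amplification A = ΔT/ΔT₀ = 1.56/0.69 = 2.261.
Total gain g = 1 − 1/A = 1 − 1/2.261 = 0.5577.
Known gains sum to 0.22 − 0.25 = -0.03.
g_wv = 0.5577 + 0.03 = 0.59.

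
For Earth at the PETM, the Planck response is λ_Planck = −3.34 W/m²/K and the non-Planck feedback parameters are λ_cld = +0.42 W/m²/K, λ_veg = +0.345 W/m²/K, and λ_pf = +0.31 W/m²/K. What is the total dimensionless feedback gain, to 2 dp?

0.32

Convert to gains: g_cld = 0.42/3.34 = 0.1257; g_veg = 0.345/3.34 = 0.1033; g_pf = 0.31/3.34 = 0.09281.
Total gain g = 0.32181.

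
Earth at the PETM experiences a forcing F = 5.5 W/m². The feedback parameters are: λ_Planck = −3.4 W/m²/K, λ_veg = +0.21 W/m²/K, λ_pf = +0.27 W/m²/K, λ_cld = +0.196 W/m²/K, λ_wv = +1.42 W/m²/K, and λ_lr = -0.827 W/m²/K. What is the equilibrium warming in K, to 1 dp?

2.6 K

Net feedback parameter λ = (−3.4) + (+0.21) + (+0.27) + (+0.196) + (+1.42) + (-0.827) = -2.131 W/m²/K.
ΔT = −F/λ = −5.5/(-2.131) = 2.6 K.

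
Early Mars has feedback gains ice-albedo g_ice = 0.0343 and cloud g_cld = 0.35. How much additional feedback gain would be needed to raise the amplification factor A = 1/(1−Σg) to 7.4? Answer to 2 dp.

Current total gain = 0.3843.
Target gain for A = 7.4: g* = 1 − 1/7.4 = 0.8649.
Additional gain needed = 0.8649 − 0.3843 = 0.48.

0.48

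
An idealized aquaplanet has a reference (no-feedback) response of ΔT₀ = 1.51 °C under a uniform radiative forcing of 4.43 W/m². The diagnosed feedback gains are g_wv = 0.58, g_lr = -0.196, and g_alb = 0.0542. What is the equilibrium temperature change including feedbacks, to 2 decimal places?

Total gain g = 0.58 − 0.196 + 0.0542 = 0.4382.
Amplification A = 1/(1 − 0.4382) = 1.78.
ΔT = 1.51 × 1.78 = 2.69 °C.

2.69 °C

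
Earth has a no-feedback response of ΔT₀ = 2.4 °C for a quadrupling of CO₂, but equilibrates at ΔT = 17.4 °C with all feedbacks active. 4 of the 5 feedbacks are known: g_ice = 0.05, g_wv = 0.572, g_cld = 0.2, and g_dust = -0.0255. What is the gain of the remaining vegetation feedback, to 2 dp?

0.07

Amplification A = ΔT/ΔT₀ = 17.4/2.4 = 7.25.
Total gain g = 1 − 1/A = 1 − 1/7.25 = 0.8621.
Known gains sum to 0.05 + 0.572 + 0.2 − 0.0255 = 0.7965.
g_veg = 0.8621 − 0.7965 = 0.07.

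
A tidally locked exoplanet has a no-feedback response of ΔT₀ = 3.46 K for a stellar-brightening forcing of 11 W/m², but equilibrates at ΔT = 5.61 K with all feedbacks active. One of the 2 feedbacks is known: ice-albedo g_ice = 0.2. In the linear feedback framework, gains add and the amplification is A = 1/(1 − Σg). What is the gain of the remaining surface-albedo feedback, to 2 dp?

0.18

Amplification A = ΔT/ΔT₀ = 5.61/3.46 = 1.621.
Total gain g = 1 − 1/A = 1 − 1/1.621 = 0.3831.
The known gain is 0.2.
g_alb = 0.3831 − 0.2 = 0.18.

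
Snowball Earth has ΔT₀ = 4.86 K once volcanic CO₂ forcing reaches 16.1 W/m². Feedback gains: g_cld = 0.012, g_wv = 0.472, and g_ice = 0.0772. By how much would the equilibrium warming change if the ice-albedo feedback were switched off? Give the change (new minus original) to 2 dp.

-1.66 K

Original: g = 0.5612, ΔT = 4.86/(1−0.5612) = 11.0757 K.
Without ice-albedo: g' = 0.484, ΔT' = 4.86/(1−0.484) = 9.4186 K.
Change = 9.4186 − 11.0757 = -1.66 K.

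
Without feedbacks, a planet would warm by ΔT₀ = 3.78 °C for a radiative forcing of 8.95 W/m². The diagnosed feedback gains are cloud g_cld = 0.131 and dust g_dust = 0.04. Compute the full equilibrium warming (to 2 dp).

4.56 °C

Total gain g = 0.131 + 0.04 = 0.171.
Amplification A = 1/(1 − 0.171) = 1.206.
ΔT = 3.78 × 1.206 = 4.56 °C.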